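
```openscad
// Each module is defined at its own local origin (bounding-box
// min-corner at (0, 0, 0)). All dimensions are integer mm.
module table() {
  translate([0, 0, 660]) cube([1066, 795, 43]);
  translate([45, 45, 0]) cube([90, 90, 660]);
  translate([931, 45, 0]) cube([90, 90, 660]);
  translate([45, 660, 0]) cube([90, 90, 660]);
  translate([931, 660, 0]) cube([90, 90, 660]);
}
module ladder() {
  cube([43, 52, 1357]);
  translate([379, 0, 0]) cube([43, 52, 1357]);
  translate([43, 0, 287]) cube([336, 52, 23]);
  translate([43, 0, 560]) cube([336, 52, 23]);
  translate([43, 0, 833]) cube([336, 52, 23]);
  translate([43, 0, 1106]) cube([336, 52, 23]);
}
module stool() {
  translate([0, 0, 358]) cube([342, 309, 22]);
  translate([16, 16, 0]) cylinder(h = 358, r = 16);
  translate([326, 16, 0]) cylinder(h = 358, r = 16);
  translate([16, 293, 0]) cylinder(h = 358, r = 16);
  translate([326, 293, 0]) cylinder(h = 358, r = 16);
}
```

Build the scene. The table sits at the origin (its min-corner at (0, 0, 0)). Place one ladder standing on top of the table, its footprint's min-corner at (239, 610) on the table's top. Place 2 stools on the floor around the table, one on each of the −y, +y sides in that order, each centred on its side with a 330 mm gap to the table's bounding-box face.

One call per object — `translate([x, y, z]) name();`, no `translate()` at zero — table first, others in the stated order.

table();
translate([239, 610, 703]) ladder();
translate([362, -639, 0]) stool();
translate([362, 1125, 0]) stool();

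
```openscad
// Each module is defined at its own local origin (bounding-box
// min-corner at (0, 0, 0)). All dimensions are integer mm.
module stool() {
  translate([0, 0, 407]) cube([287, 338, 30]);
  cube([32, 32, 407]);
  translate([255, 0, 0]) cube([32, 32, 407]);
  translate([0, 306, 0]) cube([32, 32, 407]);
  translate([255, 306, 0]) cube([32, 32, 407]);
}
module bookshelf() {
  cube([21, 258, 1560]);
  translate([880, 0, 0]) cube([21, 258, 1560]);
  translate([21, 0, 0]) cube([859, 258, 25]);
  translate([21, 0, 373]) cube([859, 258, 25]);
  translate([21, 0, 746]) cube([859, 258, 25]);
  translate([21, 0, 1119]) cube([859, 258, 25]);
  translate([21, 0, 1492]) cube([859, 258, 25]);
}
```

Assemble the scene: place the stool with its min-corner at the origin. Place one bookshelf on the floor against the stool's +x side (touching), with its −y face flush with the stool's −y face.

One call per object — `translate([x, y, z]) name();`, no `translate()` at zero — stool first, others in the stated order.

stool();
translate([287, 0, 0]) bookshelf();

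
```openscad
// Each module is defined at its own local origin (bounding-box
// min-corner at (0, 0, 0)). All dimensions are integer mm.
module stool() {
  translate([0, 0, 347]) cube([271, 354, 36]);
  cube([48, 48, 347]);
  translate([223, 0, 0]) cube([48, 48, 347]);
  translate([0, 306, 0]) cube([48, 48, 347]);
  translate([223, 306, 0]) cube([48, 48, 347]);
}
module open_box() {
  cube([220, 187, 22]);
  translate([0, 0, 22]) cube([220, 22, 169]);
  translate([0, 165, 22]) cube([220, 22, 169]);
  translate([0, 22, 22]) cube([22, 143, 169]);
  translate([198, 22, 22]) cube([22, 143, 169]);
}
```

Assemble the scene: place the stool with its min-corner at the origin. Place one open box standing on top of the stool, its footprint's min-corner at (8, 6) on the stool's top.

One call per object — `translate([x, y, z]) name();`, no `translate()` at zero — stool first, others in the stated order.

stool();
translate([8, 6, 383]) open_box();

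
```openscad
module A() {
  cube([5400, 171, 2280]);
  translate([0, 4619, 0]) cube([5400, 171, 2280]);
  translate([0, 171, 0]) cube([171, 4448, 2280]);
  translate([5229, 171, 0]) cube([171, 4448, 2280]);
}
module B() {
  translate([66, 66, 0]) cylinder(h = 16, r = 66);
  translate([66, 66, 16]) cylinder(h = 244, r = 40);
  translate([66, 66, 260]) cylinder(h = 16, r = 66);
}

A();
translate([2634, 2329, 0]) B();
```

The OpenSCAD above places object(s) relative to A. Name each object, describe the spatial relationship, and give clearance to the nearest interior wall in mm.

A is a house frame. B is a spool. The spool sits inside the house frame, centred. The clearance to the nearest interior wall is 2158 mm.

Clearances: x = 2463, y = 2158; minimum 2158 mm.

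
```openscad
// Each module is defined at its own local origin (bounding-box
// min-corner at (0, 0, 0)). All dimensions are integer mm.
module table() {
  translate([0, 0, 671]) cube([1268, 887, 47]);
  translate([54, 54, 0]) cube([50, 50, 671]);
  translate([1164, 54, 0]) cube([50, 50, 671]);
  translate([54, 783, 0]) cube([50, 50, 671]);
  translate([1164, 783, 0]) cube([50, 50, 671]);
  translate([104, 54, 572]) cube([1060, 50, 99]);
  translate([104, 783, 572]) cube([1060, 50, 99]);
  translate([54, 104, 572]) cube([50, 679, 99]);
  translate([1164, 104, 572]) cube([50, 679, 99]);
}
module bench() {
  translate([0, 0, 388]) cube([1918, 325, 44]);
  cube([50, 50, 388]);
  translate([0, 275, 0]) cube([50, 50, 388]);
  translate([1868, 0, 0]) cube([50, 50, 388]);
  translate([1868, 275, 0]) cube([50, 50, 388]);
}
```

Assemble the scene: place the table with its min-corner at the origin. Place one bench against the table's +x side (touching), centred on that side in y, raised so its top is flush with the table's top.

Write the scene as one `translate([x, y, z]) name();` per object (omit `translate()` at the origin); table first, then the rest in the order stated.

table();
translate([1268, 281, 286]) bench();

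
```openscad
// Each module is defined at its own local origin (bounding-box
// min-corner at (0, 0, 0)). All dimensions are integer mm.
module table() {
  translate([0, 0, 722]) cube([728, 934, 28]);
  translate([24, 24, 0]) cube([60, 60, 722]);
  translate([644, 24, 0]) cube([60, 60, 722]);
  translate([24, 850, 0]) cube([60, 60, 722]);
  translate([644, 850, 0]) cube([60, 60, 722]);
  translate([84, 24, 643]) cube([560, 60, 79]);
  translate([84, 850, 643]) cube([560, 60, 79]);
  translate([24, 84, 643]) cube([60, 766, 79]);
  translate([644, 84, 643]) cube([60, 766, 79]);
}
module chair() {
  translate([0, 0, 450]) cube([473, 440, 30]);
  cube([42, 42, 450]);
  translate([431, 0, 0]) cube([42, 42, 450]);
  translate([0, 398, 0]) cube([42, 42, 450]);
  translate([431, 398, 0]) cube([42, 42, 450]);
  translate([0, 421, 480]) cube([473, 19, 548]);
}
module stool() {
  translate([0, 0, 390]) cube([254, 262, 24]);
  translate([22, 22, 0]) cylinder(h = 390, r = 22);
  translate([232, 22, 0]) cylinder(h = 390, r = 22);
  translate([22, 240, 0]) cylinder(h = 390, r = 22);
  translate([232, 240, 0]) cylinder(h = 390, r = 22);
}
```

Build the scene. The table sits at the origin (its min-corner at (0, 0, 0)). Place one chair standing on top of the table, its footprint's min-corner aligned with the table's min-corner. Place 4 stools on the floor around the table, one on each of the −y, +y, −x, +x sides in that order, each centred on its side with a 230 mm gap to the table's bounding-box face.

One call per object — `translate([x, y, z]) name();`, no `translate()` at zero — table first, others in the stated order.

table();
translate([0, 0, 750]) chair();
translate([237, -492, 0]) stool();
translate([237, 1164, 0]) stool();
translate([-484, 336, 0]) stool();
translate([958, 336, 0]) stool();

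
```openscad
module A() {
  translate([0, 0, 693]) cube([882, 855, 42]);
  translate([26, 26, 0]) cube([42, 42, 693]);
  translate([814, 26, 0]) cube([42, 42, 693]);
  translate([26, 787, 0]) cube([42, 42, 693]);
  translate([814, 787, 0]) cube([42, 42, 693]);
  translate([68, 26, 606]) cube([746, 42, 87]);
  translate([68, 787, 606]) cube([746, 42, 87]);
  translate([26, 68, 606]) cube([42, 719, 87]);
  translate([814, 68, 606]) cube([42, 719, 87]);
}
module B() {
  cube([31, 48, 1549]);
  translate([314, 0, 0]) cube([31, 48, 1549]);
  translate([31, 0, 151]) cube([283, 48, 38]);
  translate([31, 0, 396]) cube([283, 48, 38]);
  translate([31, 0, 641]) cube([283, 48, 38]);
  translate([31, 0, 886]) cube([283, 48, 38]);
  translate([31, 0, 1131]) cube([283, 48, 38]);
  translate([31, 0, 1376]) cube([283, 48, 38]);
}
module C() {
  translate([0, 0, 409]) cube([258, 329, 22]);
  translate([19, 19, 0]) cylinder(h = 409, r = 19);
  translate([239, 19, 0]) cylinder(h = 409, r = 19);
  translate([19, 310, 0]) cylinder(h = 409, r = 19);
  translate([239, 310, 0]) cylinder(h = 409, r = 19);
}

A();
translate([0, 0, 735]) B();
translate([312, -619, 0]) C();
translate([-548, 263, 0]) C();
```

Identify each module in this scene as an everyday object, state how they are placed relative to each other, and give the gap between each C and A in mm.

Each stool's nearest face is 290 mm from the table's bounding box.

A is a table. B is a ladder. C is a stool. The ladder is on top of the table. Two stools sit around the table at the −y, −x sides. The gap between each stool and the table is 290 mm.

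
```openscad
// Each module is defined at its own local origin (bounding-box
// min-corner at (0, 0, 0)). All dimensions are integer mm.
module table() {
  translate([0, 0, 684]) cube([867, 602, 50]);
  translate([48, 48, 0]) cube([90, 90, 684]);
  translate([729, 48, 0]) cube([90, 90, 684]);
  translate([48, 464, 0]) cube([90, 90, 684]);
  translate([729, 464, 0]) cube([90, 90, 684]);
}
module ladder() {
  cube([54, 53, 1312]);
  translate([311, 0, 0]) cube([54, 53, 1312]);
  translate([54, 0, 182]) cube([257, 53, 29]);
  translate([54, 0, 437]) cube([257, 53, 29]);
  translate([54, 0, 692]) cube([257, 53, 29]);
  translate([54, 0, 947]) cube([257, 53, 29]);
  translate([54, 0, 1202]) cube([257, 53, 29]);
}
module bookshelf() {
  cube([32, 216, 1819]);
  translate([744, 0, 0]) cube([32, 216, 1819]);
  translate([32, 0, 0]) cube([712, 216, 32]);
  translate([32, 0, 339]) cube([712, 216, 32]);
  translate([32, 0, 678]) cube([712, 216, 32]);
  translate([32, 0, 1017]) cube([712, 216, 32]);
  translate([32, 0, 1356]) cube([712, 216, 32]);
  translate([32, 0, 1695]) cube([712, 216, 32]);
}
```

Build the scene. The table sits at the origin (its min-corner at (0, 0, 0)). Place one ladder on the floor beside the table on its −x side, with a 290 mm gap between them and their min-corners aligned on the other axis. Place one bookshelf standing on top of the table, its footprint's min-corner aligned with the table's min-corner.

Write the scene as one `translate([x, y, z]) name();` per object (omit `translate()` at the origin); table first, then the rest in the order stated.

table();
translate([-655, 0, 0]) ladder();
translate([0, 0, 734]) bookshelf();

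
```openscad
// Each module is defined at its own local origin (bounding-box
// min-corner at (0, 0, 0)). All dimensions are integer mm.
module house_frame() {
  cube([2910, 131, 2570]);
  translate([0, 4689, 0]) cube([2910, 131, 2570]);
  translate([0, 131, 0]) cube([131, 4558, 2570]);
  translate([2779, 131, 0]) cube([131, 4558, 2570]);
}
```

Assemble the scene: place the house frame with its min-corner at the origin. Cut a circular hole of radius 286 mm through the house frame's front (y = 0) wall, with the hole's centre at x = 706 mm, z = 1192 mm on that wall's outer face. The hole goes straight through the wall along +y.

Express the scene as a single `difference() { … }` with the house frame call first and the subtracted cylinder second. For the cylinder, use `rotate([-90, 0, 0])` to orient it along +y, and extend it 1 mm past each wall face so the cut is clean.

difference() {
  house_frame();
  translate([706, -1, 1192]) rotate([-90, 0, 0]) cylinder(h = 133, r = 286);
}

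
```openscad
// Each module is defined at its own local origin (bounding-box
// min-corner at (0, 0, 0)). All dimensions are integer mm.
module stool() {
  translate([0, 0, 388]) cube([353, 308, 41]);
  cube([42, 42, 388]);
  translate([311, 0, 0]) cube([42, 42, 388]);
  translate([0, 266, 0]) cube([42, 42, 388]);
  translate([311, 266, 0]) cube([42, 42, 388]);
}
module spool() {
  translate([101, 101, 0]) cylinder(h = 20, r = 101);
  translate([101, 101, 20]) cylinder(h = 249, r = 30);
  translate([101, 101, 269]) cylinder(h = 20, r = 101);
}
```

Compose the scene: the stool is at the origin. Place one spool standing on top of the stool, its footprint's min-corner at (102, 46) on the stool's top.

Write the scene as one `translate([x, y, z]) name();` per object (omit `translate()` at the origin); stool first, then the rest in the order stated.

stool();
translate([102, 46, 429]) spool();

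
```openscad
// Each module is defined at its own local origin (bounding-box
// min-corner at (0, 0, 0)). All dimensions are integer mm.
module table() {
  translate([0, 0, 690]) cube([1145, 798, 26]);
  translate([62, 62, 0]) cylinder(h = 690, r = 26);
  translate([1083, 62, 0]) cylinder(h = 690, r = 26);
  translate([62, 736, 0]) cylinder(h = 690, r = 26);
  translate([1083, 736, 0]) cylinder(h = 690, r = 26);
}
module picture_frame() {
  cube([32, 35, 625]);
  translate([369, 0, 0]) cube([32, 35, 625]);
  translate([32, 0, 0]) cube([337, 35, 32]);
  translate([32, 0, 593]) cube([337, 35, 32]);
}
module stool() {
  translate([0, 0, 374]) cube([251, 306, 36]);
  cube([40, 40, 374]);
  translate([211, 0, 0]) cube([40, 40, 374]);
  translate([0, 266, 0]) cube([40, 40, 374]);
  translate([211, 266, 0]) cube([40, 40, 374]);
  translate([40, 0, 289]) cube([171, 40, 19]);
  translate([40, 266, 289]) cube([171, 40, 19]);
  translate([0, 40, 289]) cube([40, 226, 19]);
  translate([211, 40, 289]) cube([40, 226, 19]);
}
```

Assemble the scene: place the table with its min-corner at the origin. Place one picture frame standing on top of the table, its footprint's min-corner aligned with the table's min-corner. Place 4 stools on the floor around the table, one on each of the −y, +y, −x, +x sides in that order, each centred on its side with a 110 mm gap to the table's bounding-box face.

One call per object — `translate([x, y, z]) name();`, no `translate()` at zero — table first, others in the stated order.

table();
translate([0, 0, 716]) picture_frame();
translate([447, -416, 0]) stool();
translate([447, 908, 0]) stool();
translate([-361, 246, 0]) stool();
translate([1255, 246, 0]) stool();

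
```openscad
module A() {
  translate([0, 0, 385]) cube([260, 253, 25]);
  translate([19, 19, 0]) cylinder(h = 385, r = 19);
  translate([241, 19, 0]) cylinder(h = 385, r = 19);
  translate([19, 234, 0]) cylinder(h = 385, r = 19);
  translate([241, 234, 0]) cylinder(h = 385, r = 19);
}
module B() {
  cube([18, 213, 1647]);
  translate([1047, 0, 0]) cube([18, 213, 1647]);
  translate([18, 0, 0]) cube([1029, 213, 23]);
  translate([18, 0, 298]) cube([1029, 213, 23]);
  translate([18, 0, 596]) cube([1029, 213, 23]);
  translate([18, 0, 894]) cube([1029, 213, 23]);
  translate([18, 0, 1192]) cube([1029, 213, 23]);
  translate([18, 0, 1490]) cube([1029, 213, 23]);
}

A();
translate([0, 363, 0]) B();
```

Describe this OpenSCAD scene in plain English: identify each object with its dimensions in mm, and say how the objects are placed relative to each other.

A is a four-legged stool. The seat is a 260×253×25 mm slab whose top surface is at z = 410 mm; four round legs, each 38 mm in diameter, run from the floor (z = 0) to the underside of the seat, each leg's axis is inset half a diameter from the nearest pair of seat edges (so the leg's bounding box is flush with the corner).

B is a bookshelf 1065 mm wide overall, 213 mm deep and 1647 mm tall. The two sides are 18 mm thick vertical panels. 6 horizontal shelves of 23 mm thickness span between the inner faces of the sides; the lowest shelf sits on the floor and shelves are stacked with a clear vertical gap of 275 mm between each pair.

The bookshelf is on the floor beside the stool on its +y side.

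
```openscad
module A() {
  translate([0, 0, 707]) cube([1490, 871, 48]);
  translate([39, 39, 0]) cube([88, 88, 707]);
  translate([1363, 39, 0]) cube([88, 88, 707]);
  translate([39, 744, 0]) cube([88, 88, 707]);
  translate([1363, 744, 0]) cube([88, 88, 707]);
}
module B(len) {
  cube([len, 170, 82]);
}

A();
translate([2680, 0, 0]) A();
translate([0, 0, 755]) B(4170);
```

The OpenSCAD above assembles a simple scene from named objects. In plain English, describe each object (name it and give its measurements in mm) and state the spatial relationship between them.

A is a table: top 1490 mm (x) × 871 mm (y), 48 mm thick, upper face at z = 755 mm, on four 88×88 mm square legs, each inset 39 mm from the nearest pair of top edges, running from z = 0 to the bottom of the top.

B is a rectangular beam 4170 mm long (x), 170 mm deep (y), 82 mm thick (z).

The beam spans the tops of two tables placed 1190 mm apart, resting at z = 755 mm.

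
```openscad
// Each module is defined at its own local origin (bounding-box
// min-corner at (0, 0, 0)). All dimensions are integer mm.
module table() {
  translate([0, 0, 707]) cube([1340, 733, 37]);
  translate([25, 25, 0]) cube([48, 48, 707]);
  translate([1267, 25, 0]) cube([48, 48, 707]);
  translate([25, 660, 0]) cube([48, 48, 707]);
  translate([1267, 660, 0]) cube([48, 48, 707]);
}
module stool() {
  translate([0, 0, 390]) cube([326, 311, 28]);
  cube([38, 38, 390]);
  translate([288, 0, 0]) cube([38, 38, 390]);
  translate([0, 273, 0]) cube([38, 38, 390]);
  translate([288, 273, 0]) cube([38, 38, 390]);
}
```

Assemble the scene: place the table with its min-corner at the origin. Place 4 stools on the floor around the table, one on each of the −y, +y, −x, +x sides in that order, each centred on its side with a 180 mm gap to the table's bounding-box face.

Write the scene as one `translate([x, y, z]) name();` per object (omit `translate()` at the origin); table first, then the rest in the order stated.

table();
translate([507, -491, 0]) stool();
translate([507, 913, 0]) stool();
translate([-506, 211, 0]) stool();
translate([1520, 211, 0]) stool();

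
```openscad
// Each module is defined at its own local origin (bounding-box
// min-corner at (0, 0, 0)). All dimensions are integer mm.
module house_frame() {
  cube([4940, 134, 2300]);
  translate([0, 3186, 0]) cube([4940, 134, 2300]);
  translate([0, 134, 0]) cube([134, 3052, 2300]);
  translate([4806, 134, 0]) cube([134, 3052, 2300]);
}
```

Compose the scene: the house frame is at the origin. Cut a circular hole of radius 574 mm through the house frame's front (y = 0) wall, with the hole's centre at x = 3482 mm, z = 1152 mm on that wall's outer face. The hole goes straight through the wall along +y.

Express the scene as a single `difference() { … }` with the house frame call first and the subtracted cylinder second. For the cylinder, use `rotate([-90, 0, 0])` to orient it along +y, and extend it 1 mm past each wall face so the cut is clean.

difference() {
  house_frame();
  translate([3482, -1, 1152]) rotate([-90, 0, 0]) cylinder(h = 136, r = 574);
}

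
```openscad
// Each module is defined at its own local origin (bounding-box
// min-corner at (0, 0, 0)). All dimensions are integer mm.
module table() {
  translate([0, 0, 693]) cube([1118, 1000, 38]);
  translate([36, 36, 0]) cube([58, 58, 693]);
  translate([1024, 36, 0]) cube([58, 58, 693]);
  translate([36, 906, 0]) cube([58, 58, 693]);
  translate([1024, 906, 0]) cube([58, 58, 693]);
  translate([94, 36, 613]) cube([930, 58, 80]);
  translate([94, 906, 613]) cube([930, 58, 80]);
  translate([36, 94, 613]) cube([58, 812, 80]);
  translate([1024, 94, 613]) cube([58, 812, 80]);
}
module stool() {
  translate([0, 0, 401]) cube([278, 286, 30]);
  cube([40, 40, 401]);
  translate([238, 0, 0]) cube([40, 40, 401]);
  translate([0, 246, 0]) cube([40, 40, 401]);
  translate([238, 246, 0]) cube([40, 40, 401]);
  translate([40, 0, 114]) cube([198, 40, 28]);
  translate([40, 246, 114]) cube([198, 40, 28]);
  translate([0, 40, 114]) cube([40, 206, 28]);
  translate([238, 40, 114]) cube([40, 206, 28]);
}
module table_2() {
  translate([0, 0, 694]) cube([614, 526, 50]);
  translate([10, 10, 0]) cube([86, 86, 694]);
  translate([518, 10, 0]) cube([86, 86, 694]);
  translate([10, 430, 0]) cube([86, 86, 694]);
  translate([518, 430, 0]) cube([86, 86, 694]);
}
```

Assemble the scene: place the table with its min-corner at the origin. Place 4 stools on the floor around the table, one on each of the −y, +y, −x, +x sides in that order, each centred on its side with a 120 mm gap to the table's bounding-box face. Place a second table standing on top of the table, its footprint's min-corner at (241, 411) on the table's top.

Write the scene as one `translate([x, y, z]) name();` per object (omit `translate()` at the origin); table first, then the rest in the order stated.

table();
translate([420, -406, 0]) stool();
translate([420, 1120, 0]) stool();
translate([-398, 357, 0]) stool();
translate([1238, 357, 0]) stool();
translate([241, 411, 731]) table_2();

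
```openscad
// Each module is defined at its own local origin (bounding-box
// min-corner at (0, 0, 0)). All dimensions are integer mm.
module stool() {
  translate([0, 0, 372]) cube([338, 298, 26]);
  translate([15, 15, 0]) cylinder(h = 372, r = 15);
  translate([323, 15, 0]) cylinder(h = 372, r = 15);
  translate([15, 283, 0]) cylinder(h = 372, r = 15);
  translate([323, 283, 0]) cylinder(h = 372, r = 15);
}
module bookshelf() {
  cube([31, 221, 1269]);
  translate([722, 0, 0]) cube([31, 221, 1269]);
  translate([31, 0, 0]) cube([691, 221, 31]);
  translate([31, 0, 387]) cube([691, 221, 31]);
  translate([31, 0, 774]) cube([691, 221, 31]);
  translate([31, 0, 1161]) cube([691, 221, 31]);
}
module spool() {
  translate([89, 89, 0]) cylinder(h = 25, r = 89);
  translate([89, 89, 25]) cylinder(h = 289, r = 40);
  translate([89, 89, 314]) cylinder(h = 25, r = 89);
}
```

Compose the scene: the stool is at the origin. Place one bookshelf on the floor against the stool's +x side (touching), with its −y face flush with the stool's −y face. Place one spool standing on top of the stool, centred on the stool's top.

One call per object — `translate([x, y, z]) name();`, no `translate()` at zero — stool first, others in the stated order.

stool();
translate([338, 0, 0]) bookshelf();
translate([80, 60, 398]) spool();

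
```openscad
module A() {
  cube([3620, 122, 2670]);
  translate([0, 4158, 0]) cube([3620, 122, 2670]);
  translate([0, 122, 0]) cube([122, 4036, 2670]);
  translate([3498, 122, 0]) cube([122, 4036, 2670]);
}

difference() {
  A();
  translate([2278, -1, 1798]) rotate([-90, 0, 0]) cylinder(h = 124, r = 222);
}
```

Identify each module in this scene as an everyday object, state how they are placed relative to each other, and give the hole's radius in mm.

A is a house frame. The house frame has a circular hole through its front wall. The hole's radius is 222 mm.

The subtracted cylinder has r = 222 mm.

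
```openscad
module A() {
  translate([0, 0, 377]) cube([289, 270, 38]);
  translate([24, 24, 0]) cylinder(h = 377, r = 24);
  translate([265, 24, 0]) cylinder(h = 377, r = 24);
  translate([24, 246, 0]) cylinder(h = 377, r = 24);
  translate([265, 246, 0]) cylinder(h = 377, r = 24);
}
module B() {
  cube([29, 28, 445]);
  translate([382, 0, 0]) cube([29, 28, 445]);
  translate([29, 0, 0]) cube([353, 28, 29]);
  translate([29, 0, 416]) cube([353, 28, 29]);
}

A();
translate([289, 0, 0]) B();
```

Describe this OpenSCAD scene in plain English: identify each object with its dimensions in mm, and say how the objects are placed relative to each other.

A is a four-legged stool. The seat is 289×270 mm, 38 mm thick, top at z = 415 mm. It stands on four round legs, each 48 mm in diameter, from z = 0 to the seat underside, each leg's axis is inset half a diameter from the nearest pair of seat edges (so the leg's bounding box is flush with the corner).

B is a picture frame with a 353×387 mm rectangular opening (x by z) and a uniform 29 mm border on every side. Frame depth is 28 mm along y. It is built from two vertical stiles running the full outside height and two horizontal rails spanning the gap between the stiles.

The picture frame is against the stool's +x side, with their −y faces flush.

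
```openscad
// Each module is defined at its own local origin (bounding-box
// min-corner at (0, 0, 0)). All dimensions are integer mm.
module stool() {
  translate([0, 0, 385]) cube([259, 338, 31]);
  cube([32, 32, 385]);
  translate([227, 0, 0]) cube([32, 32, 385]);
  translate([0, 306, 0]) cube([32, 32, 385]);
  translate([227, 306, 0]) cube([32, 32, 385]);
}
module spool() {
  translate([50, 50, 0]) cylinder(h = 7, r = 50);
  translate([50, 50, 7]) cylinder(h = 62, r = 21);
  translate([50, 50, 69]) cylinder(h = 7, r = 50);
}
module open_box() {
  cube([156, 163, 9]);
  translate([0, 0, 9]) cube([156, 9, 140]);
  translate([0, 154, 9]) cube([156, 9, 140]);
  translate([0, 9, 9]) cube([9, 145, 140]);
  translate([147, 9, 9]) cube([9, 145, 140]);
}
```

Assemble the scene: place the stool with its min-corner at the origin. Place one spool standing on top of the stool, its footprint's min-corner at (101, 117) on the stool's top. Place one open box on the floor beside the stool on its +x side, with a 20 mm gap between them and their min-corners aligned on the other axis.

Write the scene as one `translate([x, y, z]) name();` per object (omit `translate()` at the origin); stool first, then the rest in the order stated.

stool();
translate([101, 117, 416]) spool();
translate([279, 0, 0]) open_box();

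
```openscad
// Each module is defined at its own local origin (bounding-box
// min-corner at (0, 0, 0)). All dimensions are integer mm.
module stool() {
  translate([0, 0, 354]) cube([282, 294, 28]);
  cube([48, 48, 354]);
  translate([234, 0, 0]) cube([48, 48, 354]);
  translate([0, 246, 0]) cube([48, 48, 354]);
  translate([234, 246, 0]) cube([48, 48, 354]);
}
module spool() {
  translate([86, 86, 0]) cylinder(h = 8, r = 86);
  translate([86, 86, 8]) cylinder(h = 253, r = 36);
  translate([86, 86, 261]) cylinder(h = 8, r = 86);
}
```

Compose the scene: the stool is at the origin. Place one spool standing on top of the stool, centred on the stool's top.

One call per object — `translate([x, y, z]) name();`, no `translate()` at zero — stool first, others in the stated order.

stool();
translate([55, 61, 382]) spool();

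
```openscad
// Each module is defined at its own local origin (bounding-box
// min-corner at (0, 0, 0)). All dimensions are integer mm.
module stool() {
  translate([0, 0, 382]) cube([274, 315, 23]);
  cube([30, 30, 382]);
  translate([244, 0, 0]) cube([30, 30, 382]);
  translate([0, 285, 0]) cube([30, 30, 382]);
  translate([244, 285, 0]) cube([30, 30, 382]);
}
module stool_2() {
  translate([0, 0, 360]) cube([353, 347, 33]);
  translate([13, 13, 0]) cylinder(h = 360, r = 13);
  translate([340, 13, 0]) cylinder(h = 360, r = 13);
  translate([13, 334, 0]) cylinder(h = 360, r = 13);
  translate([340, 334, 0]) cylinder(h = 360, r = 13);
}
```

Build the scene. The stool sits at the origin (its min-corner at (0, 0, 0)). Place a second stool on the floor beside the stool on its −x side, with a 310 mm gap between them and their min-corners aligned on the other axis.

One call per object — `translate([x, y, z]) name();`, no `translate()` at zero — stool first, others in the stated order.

stool();
translate([-663, 0, 0]) stool_2();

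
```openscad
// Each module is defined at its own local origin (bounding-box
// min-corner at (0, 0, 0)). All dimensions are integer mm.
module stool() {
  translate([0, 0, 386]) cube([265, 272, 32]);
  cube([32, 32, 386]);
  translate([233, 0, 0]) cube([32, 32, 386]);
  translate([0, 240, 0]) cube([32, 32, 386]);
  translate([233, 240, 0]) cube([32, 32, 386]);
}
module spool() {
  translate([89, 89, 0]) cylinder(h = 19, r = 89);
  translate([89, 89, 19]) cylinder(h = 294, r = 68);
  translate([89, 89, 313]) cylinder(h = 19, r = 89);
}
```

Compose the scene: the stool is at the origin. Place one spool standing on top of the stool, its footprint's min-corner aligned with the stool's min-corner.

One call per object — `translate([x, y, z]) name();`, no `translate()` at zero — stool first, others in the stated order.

stool();
translate([0, 0, 418]) spool();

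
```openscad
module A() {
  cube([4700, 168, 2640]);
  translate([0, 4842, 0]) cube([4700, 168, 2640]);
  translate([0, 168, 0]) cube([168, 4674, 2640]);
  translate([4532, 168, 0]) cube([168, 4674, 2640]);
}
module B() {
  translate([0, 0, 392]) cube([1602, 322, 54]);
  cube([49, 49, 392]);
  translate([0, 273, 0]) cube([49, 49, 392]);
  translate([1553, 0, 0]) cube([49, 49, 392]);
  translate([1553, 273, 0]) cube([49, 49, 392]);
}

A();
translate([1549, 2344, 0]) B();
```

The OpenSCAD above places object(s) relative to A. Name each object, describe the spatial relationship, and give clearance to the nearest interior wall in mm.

Clearances: x = 1381, y = 2176; minimum 1381 mm.

A is a house frame. B is a bench. The bench sits inside the house frame, centred. The clearance to the nearest interior wall is 1381 mm.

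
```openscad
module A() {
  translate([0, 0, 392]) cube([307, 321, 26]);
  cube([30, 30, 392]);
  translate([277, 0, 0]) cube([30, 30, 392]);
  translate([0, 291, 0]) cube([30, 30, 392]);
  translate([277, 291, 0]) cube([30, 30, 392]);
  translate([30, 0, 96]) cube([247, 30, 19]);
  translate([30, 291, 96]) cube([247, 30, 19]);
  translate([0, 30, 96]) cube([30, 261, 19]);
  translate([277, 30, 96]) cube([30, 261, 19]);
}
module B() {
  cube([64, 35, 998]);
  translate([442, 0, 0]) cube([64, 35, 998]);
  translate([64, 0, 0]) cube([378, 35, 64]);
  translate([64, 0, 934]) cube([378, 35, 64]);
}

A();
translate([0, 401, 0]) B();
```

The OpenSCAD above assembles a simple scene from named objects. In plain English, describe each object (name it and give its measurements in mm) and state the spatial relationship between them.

A is a four-legged stool. The seat is 307×321 mm, 26 mm thick, top at z = 418 mm. It stands on four square legs, each 30×30 mm in cross-section, from z = 0 to the seat underside, each flush with a corner of the seat. Four stretchers, 30 mm wide and 19 mm tall, connect adjacent legs with their undersides at z = 96 mm, each running between the inner faces of the legs it joins and aligned with the legs' outer faces on the other axis.

B is a rectangular picture frame lying in the x–z plane (depth along y). The opening is 378 mm wide (x) by 870 mm tall (z), surrounded by a border 64 mm wide on all four sides. The frame is 35 mm deep and is made of two full-height vertical stiles with two horizontal rails fitted between them.

The picture frame is on the floor beside the stool on its +y side.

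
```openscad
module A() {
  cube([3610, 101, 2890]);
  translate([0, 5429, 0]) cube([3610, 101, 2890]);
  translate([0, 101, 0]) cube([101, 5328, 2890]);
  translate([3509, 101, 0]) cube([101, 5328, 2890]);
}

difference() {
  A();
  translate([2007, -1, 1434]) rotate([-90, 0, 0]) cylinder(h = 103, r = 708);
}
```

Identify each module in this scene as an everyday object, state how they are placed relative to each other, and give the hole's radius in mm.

A is a house frame. The house frame has a circular hole through its front wall. The hole's radius is 708 mm.

The subtracted cylinder has r = 708 mm.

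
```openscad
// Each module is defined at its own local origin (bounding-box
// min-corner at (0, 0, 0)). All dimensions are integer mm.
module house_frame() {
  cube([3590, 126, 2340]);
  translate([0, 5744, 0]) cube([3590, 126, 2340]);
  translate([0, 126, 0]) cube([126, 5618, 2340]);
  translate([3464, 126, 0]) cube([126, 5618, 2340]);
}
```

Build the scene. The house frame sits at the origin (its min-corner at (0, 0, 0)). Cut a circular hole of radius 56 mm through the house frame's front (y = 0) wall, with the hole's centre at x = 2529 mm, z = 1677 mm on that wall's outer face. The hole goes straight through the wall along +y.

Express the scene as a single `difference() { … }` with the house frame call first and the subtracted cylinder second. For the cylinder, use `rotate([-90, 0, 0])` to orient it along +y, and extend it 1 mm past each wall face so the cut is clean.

difference() {
  house_frame();
  translate([2529, -1, 1677]) rotate([-90, 0, 0]) cylinder(h = 128, r = 56);
}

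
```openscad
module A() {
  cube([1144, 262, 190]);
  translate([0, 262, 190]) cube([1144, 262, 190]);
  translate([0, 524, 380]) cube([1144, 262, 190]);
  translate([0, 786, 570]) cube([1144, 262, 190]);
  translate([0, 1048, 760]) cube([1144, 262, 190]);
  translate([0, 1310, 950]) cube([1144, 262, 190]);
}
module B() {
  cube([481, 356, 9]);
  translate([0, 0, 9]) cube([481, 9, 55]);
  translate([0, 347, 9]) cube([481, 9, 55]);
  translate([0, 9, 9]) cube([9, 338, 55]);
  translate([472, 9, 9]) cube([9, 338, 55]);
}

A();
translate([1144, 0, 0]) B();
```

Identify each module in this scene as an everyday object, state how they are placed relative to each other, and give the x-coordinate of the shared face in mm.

A is a staircase. B is an open box. The open box is against the staircase's +x side, with their −y faces flush. The x-coordinate of the shared face is 1144 mm.

The staircase's +x face and the open box's −x face are both at x = 1144 mm.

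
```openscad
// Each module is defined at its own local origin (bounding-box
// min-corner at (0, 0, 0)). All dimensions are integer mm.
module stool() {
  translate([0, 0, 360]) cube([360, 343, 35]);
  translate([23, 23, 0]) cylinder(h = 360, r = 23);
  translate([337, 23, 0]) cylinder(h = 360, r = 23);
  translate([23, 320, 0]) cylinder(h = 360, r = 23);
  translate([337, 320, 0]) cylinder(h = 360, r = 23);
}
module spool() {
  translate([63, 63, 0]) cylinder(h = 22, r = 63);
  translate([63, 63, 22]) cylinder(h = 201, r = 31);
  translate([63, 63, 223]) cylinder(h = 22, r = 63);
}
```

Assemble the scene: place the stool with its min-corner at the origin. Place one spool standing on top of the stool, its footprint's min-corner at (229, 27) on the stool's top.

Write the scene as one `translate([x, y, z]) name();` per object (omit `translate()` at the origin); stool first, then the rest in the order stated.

stool();
translate([229, 27, 395]) spool();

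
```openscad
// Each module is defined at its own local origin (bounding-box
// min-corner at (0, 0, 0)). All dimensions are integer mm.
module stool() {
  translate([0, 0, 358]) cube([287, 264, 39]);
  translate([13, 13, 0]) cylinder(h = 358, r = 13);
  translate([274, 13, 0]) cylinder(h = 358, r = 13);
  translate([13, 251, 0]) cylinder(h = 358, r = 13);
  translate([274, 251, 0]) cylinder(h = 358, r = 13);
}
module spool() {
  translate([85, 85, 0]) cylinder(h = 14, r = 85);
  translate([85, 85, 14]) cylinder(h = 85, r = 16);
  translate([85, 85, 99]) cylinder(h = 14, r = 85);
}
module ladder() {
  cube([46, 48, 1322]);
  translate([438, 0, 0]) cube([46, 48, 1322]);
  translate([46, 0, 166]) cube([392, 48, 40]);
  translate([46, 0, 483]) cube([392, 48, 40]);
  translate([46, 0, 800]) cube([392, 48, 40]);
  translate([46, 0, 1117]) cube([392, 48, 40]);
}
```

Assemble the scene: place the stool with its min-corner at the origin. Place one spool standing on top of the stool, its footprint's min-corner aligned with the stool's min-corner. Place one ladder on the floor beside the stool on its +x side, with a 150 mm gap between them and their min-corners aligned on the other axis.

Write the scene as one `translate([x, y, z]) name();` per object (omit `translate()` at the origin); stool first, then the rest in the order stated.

stool();
translate([0, 0, 397]) spool();
translate([437, 0, 0]) ladder();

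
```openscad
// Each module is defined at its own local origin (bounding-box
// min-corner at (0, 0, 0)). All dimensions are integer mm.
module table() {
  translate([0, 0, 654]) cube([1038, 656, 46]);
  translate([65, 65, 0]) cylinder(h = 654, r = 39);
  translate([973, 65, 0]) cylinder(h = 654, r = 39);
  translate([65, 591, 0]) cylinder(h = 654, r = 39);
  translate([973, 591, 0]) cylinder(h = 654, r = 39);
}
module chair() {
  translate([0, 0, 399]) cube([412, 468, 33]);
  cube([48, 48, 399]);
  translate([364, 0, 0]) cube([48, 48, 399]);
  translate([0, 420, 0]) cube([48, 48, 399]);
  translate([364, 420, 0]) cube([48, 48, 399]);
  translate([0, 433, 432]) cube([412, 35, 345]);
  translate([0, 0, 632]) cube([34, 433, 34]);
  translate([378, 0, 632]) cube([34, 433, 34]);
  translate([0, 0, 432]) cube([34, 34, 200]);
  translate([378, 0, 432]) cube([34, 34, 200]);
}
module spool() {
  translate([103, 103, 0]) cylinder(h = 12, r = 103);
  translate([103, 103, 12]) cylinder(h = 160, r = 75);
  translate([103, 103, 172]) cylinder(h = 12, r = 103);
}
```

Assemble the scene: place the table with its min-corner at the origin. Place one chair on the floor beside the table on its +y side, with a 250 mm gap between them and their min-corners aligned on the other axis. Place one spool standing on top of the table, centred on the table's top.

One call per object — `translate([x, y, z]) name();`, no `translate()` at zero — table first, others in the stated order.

table();
translate([0, 906, 0]) chair();
translate([416, 225, 700]) spool();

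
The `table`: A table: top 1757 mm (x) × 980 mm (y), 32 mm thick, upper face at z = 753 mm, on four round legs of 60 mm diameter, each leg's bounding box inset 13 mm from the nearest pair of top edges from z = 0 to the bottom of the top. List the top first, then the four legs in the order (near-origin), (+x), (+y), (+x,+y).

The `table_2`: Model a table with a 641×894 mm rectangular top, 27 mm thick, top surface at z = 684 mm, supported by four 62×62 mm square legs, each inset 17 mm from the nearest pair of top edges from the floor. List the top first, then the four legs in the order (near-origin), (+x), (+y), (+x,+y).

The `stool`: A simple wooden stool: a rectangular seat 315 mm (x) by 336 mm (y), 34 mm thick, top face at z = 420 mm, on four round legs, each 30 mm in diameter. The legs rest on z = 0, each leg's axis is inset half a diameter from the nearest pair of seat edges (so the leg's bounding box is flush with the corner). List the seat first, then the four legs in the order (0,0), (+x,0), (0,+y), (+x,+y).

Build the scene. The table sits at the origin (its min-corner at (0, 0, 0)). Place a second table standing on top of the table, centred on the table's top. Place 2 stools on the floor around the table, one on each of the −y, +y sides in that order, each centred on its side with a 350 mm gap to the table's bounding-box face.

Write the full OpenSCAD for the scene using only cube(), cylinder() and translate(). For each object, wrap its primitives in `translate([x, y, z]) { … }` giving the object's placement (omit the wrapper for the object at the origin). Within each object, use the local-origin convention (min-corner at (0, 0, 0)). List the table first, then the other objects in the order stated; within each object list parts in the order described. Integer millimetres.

translate([0, 0, 721]) cube([1757, 980, 32]);
translate([43, 43, 0]) cylinder(h = 721, r = 30);
translate([1714, 43, 0]) cylinder(h = 721, r = 30);
translate([43, 937, 0]) cylinder(h = 721, r = 30);
translate([1714, 937, 0]) cylinder(h = 721, r = 30);
translate([558, 43, 753]) {
  translate([0, 0, 657]) cube([641, 894, 27]);
  translate([17, 17, 0]) cube([62, 62, 657]);
  translate([562, 17, 0]) cube([62, 62, 657]);
  translate([17, 815, 0]) cube([62, 62, 657]);
  translate([562, 815, 0]) cube([62, 62, 657]);
}
translate([721, -686, 0]) {
  translate([0, 0, 386]) cube([315, 336, 34]);
  translate([15, 15, 0]) cylinder(h = 386, r = 15);
  translate([300, 15, 0]) cylinder(h = 386, r = 15);
  translate([15, 321, 0]) cylinder(h = 386, r = 15);
  translate([300, 321, 0]) cylinder(h = 386, r = 15);
}
translate([721, 1330, 0]) {
  translate([0, 0, 386]) cube([315, 336, 34]);
  translate([15, 15, 0]) cylinder(h = 386, r = 15);
  translate([300, 15, 0]) cylinder(h = 386, r = 15);
  translate([15, 321, 0]) cylinder(h = 386, r = 15);
  translate([300, 321, 0]) cylinder(h = 386, r = 15);
}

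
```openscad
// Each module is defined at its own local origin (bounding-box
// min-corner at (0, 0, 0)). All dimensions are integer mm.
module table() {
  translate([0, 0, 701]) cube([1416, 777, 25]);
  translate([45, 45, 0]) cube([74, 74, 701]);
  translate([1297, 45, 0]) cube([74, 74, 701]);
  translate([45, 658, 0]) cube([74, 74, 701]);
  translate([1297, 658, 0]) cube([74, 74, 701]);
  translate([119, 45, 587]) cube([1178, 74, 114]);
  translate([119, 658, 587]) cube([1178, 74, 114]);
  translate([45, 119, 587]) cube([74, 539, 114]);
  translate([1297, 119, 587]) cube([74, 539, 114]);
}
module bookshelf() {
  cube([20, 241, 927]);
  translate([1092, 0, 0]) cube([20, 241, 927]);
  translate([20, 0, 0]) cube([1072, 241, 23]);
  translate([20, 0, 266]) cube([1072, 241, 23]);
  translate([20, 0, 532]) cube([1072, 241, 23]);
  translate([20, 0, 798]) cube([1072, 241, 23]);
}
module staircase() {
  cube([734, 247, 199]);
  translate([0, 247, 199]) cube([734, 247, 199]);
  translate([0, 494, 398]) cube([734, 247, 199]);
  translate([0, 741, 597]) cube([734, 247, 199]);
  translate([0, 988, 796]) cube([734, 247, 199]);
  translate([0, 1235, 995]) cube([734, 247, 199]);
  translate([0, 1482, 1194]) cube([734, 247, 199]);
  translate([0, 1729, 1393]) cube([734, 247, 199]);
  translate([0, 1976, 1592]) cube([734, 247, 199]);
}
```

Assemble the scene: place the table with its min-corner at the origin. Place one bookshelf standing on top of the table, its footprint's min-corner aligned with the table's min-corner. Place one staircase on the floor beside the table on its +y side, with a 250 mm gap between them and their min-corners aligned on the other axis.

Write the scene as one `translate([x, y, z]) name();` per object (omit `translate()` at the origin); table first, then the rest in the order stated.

table();
translate([0, 0, 726]) bookshelf();
translate([0, 1027, 0]) staircase();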